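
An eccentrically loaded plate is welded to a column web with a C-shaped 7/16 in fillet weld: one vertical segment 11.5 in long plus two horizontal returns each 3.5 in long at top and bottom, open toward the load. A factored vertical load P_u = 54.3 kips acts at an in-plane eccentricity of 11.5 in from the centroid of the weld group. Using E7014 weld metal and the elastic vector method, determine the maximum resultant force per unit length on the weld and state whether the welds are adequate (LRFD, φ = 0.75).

f_max ≈ 12.2 kip/in; NOT adequate

E70XX → F_EXX = 70 ksi.
Total weld length L_w = 18.5 in. Treat welds as unit-width lines.
Centroid: x̄ = 2×3.5×1.75 / 18.5 = 0.6622 in from the vertical weld.
Polar moment about centroid: J = I_x + I_y = [11.5³/12 + 2×3.5×5.75²] + [11.5×0.6622² + 2(3.5³/12 + 3.5×1.088²)] = 378.6 in³.
Direct shear f_v = P/L_w = 54.3 / 18.5 = 2.935 kip/in (vertical).
Torsion M = P·e = 54.3 × 11.5 = 624.45 kip·in.
Critical point at (x, y) = (2.838, 5.75) from centroid. f_tx = M·y/J = 9.483 kip/in; f_ty = M·x/J = 4.68 kip/in.
Resultant f_max = √[f_tx² + (f_v + f_ty)²] = √[9.483² + (2.935 + 4.68)²] = 12.16 kip/in.
Capacity per unit length: φr_n = 0.75 × 0.6 × 70 × (0.707 × 0.4375) = 9.743 kip/in.
12.16 > 9.743 → NOT adequate.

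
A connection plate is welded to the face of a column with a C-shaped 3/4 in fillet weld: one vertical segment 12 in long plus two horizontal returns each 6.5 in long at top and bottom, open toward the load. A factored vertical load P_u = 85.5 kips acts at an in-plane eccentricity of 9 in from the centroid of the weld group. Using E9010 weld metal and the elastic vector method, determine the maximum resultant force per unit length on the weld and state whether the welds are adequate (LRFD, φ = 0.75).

E90XX → F_EXX = 90 ksi.
Total weld length L_w = 25 in. Treat welds as unit-width lines.
Centroid: x̄ = 2×6.5×3.25 / 25 = 1.69 in from the vertical weld.
Polar moment about centroid: J = I_x + I_y = [12³/12 + 2×6.5×6²] + [12×1.69² + 2(6.5³/12 + 6.5×1.56²)] = 723.7 in³.
Direct shear f_v = P/L_w = 85.5 / 25 = 3.42 kip/in (vertical).
Torsion M = P·e = 85.5 × 9 = 769.5 kip·in.
Critical point at (x, y) = (4.81, 6) from centroid. f_tx = M·y/J = 6.38 kip/in; f_ty = M·x/J = 5.115 kip/in.
Resultant f_max = √[f_tx² + (f_v + f_ty)²] = √[6.38² + (3.42 + 5.115)²] = 10.66 kip/in.
Capacity per unit length: φr_n = 0.75 × 0.6 × 90 × (0.707 × 0.75) = 21.48 kip/in.
10.66 ≤ 21.48 → adequate.

f_max ≈ 10.7 kip/in; adequate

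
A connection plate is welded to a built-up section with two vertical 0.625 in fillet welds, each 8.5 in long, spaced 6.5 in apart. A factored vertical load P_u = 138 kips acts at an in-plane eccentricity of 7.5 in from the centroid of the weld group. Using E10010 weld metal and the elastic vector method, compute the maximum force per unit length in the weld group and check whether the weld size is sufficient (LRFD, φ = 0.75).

f_max ≈ 25.4 kip/in; NOT adequate

E100XX → F_EXX = 100 ksi.
Total weld length L_w = 17 in. Treat welds as unit-width lines.
Polar moment about centroid: J = 2[d³/12 + d(b/2)²] = 2[8.5³/12 + 8.5×3.25²] = 281.9 in³.
Direct shear f_v = P/L_w = 138 / 17 = 8.118 kip/in (vertical).
Torsion M = P·e = 138 × 7.5 = 1035 kip·in.
Critical point at (x, y) = (3.25, 4.25) from centroid. f_tx = M·y/J = 15.6 kip/in; f_ty = M·x/J = 11.93 kip/in.
Resultant f_max = √[f_tx² + (f_v + f_ty)²] = √[15.6² + (8.118 + 11.93)²] = 25.41 kip/in.
Capacity per unit length: φr_n = 0.75 × 0.6 × 100 × (0.707 × 0.625) = 19.88 kip/in.
25.41 > 19.88 → NOT adequate.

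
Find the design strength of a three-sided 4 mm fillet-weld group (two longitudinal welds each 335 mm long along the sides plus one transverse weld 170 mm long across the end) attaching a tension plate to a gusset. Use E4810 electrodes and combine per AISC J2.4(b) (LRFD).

φR_n ≈ 513 kN

E48XX → F_EXX = 480 MPa.
t_e = 0.707 × 4 = 2.828 mm.
R_nwl = 0.6 × 480 × 2.828 × 670 × 10⁻³ = 545.7 kN (longitudinal, 2 welds).
R_nwt = 0.6 × 480 × 2.828 × 170 × 10⁻³ = 138.5 kN (transverse, base value).
(i) R_nwl + R_nwt = 684.1 kN; (ii) 0.85 R_nwl + 1.5 R_nwt = 671.5 kN.
R_n = max = 684.1 kN [governs: (i)]; φR_n = 513.1 kN.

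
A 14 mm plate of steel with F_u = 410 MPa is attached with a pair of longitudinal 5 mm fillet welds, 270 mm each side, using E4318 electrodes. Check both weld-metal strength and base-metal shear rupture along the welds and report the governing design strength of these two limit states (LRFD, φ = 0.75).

φR_n ≈ 369 kN (weld metal governs)

E43XX → F_EXX = 430 MPa.
t_e = 0.707 × 5 = 3.535 mm; L = 540 mm.
Weld metal: φR_n = 0.75 × 0.6 × 430 × 3.535 × 540 × 10⁻³ = 369.4 kN.
Base metal (shear rupture): φR_n = 0.75 × 0.6 × 410 × 14 × 540 × 10⁻³ = 1395 kN.
Governing: weld metal.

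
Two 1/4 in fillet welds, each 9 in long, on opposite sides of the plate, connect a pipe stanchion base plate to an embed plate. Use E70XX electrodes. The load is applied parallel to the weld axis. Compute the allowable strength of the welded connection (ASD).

E70XX → F_EXX = 70 ksi.
Effective throat t_e = 0.707 × 0.25 = 0.1767 in.
Total length L = 18 in; A_we = 0.1767 × 18 = 3.181 in².
F_nw = 0.6 F_EXX = 0.6 × 70 = 42 ksi.
R_n = 42 × 3.181 = 133.6 kip; R_n/Ω = 133.6/2.0 = 66.81 kip.

R_n/Ω ≈ 66.8 kip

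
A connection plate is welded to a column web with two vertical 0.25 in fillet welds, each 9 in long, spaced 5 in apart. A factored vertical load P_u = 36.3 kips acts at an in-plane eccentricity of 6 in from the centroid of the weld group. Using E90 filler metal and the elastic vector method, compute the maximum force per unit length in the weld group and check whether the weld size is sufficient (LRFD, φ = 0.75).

f_max ≈ 6.03 kip/in; adequate

E90XX → F_EXX = 90 ksi.
Total weld length L_w = 18 in. Treat welds as unit-width lines.
Polar moment about centroid: J = 2[d³/12 + d(b/2)²] = 2[9³/12 + 9×2.5²] = 234 in³.
Direct shear f_v = P/L_w = 36.3 / 18 = 2.017 kip/in (vertical).
Torsion M = P·e = 36.3 × 6 = 217.8 kip·in.
Critical point at (x, y) = (2.5, 4.5) from centroid. f_tx = M·y/J = 4.188 kip/in; f_ty = M·x/J = 2.327 kip/in.
Resultant f_max = √[f_tx² + (f_v + f_ty)²] = √[4.188² + (2.017 + 2.327)²] = 6.034 kip/in.
Capacity per unit length: φr_n = 0.75 × 0.6 × 90 × (0.707 × 0.25) = 7.158 kip/in.
6.034 ≤ 7.158 → adequate.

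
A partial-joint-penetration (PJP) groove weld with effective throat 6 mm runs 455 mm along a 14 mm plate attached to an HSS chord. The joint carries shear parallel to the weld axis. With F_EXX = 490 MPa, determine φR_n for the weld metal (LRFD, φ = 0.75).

φR_n ≈ 602 kN

Effective throat (given) t_e = 6 mm.
A_we = 6 × 455 = 2730 mm².
F_nw = 0.6 F_EXX = 294 MPa.
φR_n = 0.75 × 294 × 2730 × 10⁻³ = 602 kN.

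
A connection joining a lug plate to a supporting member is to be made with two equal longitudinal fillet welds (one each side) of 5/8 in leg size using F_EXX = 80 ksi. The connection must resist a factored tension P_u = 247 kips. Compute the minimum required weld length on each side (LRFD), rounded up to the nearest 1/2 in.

Throat t_e = 0.707 × 0.625 = 0.4419 in.
φr_n = 0.75 × 0.6 × 80 × 0.4419 = 15.91 kips/in.
L_req = P_u / φr_n = 247 / 15.91 = 15.53 in total.
Per side: 15.53 / 2 = 7.764 in.
Round up → use L = 8 in on each side.

L = 8 in on each side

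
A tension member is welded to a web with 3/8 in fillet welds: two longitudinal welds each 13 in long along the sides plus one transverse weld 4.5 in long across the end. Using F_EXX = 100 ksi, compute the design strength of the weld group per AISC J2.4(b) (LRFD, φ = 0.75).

t_e = 0.707 × 0.375 = 0.2651 in.
R_nwl = 0.6 × 100 × 0.2651 × 26 = 413.6 kips (longitudinal, 2 welds).
R_nwt = 0.6 × 100 × 0.2651 × 4.5 = 71.58 kips (transverse, base value).
(i) R_nwl + R_nwt = 485.2 kips; (ii) 0.85 R_nwl + 1.5 R_nwt = 458.9 kips.
R_n = max = 485.2 kips [governs: (i)]; φR_n = 363.9 kips.

φR_n ≈ 364 kips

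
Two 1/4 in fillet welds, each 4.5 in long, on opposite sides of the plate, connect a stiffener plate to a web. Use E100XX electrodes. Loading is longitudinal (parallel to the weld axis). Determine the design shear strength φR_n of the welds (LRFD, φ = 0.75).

φR_n ≈ 71.6 kip

E100XX → F_EXX = 100 ksi.
Effective throat t_e = 0.707 × 0.25 = 0.1767 in.
Total length L = 9 in; A_we = 0.1767 × 9 = 1.591 in².
F_nw = 0.6 F_EXX = 0.6 × 100 = 60 ksi.
φR_n = 0.75 × 60 × 1.591 = 71.58 kip.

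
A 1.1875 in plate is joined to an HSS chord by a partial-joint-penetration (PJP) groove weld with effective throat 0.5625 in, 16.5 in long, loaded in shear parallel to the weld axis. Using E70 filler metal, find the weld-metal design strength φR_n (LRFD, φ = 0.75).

E70XX → F_EXX = 70 ksi.
Effective throat (given) t_e = 0.5625 in.
A_we = 0.5625 × 16.5 = 9.281 in².
F_nw = 0.6 F_EXX = 42 ksi.
φR_n = 0.75 × 42 × 9.281 = 292.4 kip.

φR_n ≈ 292 kip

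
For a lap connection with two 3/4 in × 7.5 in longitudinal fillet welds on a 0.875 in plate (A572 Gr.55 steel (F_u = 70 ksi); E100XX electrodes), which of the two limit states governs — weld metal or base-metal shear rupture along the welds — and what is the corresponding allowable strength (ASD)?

R_n/Ω ≈ 239 kips (weld metal governs)

E100XX → F_EXX = 100 ksi.
t_e = 0.707 × 0.75 = 0.5302 in; L = 15 in.
Weld metal: R_n/Ω = (1/2.0) × 0.6 × 100 × 0.5302 × 15 = 238.6 kips.
Base metal (shear rupture): R_n/Ω = (1/2.0) × 0.6 × 70 × 0.875 × 15 = 275.6 kips.
Governing: weld metal.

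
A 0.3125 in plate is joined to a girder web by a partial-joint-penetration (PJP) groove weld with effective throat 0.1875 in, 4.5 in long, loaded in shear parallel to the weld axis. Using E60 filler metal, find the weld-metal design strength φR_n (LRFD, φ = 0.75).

E60XX → F_EXX = 60 ksi.
Effective throat (given) t_e = 0.1875 in.
A_we = 0.1875 × 4.5 = 0.8438 in².
F_nw = 0.6 F_EXX = 36 ksi.
φR_n = 0.75 × 36 × 0.8438 = 22.78 kips.

φR_n ≈ 22.8 kips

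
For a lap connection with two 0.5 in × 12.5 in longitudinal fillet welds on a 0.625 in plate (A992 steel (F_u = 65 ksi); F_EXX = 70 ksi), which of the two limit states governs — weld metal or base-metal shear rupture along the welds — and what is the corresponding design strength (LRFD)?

t_e = 0.707 × 0.5 = 0.3535 in; L = 25 in.
Weld metal: φR_n = 0.75 × 0.6 × 70 × 0.3535 × 25 = 278.4 kip.
Base metal (shear rupture): φR_n = 0.75 × 0.6 × 65 × 0.625 × 25 = 457 kip.
Governing: weld metal.

φR_n ≈ 278 kip (weld metal governs)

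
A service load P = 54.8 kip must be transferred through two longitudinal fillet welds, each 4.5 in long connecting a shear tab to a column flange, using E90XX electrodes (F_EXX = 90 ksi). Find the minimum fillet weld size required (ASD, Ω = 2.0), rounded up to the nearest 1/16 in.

w = 3/8 in

Total weld length L = 9 in.
Required throat t_e = P × Ω / (0.6 F_EXX × L) = 54.8 × 2.0 / (0.6 × 90 × 9) = 0.2255 in.
Required leg w = t_e / 0.707 = 0.319 in → use 3/8 in.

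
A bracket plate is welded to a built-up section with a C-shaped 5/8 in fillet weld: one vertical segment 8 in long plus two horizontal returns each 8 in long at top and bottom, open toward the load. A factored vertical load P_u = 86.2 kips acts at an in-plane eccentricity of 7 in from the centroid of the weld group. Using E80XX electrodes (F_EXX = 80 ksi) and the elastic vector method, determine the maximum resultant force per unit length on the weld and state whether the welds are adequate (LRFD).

Total weld length L_w = 24 in. Treat welds as unit-width lines.
Centroid: x̄ = 2×8×4 / 24 = 2.667 in from the vertical weld.
Polar moment about centroid: J = I_x + I_y = [8³/12 + 2×8×4²] + [8×2.667² + 2(8³/12 + 8×1.333²)] = 469.3 in³.
Direct shear f_v = P/L_w = 86.2 / 24 = 3.592 kip/in (vertical).
Torsion M = P·e = 86.2 × 7 = 603.4 kip·in.
Critical point at (x, y) = (5.333, 4) from centroid. f_tx = M·y/J = 5.143 kip/in; f_ty = M·x/J = 6.857 kip/in.
Resultant f_max = √[f_tx² + (f_v + f_ty)²] = √[5.143² + (3.592 + 6.857)²] = 11.65 kip/in.
Capacity per unit length: φr_n = 0.75 × 0.6 × 80 × (0.707 × 0.625) = 15.91 kip/in.
11.65 ≤ 15.91 → adequate.

f_max ≈ 11.6 kip/in; adequate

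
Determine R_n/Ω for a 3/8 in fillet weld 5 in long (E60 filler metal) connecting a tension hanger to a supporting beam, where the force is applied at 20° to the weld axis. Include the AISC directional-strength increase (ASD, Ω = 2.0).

R_n/Ω ≈ 26.2 kip

E60XX → F_EXX = 60 ksi.
t_e = 0.707 × 0.375 = 0.2651 in; A_we = 0.2651 × 5 = 1.326 in².
Directional factor: 1.0 + 0.5 sin^1.5(20°) = 1.1.
F_nw = 0.6 × 60 × 1.1 = 39.6 ksi.
R_n/Ω = (39.6 × 1.326) / 2.0 = 26.25 kip.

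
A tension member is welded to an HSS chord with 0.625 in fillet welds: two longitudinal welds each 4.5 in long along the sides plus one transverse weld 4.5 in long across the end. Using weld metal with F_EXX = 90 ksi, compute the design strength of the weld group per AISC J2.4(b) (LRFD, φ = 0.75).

φR_n ≈ 258 kips

t_e = 0.707 × 0.625 = 0.4419 in.
R_nwl = 0.6 × 90 × 0.4419 × 9 = 214.8 kips (longitudinal, 2 welds).
R_nwt = 0.6 × 90 × 0.4419 × 4.5 = 107.4 kips (transverse, base value).
(i) R_nwl + R_nwt = 322.1 kips; (ii) 0.85 R_nwl + 1.5 R_nwt = 343.6 kips.
R_n = max = 343.6 kips [governs: (ii)]; φR_n = 257.7 kips.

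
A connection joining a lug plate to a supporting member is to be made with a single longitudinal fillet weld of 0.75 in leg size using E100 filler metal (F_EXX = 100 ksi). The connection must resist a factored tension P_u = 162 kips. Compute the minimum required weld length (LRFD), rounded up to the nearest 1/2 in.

Throat t_e = 0.707 × 0.75 = 0.5302 in.
φr_n = 0.75 × 0.6 × 100 × 0.5302 = 23.86 kips/in.
L_req = P_u / φr_n = 162 / 23.86 = 6.789 in total.
Round up → use L = 7 in.

L = 7 in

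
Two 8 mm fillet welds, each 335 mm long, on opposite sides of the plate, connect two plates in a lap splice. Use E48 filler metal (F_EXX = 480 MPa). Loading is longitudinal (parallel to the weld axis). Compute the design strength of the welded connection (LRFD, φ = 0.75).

φR_n ≈ 819 kN

Effective throat t_e = 0.707 × 8 = 5.656 mm.
Total length L = 670 mm; A_we = 5.656 × 670 = 3790 mm².
F_nw = 0.6 F_EXX = 0.6 × 480 = 288 MPa.
φR_n = 0.75 × 288 × 3790 × 10⁻³ = 818.5 kN.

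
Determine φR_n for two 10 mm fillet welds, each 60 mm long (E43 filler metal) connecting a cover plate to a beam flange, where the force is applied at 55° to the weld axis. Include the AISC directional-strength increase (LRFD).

φR_n ≈ 225 kN

E43XX → F_EXX = 430 MPa.
t_e = 0.707 × 10 = 7.07 mm; A_we = 7.07 × 120 = 848.4 mm².
Directional factor: 1.0 + 0.5 sin^1.5(55°) = 1.371.
F_nw = 0.6 × 430 × 1.371 = 353.6 MPa.
φR_n = 0.75 × 353.6 × 848.4 × 10⁻³ = 225 kN.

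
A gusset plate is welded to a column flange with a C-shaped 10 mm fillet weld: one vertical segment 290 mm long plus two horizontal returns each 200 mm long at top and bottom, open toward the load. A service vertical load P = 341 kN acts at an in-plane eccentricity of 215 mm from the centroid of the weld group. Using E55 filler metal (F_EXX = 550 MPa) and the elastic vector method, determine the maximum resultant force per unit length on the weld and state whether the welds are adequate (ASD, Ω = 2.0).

Total weld length L_w = 690 mm. Treat welds as unit-width lines.
Centroid: x̄ = 2×200×100 / 690 = 57.97 mm from the vertical weld.
Polar moment about centroid: J = I_x + I_y = [290³/12 + 2×200×145²] + [290×57.97² + 2(200³/12 + 200×42.03²)] = 13460000 mm³.
Direct shear f_v = P/L_w = 341×10³ / 690 = 494.2 N/mm (vertical).
Torsion M = P·e = 341×10³ × 215 = 73315000 N·mm.
Critical point at (x, y) = (142, 145) from centroid. f_tx = M·y/J = 790 N/mm; f_ty = M·x/J = 773.8 N/mm.
Resultant f_max = √[f_tx² + (f_v + f_ty)²] = √[790² + (494.2 + 773.8)²] = 1494 N/mm.
Capacity per unit length: r_n/Ω = (1/2.0) × 0.6 × 550 × (0.707 × 10) = 1167 N/mm.
1494 > 1167 → NOT adequate.

f_max ≈ 1490 N/mm; NOT adequate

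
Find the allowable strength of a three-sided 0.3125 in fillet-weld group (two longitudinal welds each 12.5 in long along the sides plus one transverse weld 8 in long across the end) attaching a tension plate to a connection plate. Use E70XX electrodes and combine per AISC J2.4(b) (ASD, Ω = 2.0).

E70XX → F_EXX = 70 ksi.
t_e = 0.707 × 0.3125 = 0.2209 in.
R_nwl = 0.6 × 70 × 0.2209 × 25 = 232 kips (longitudinal, 2 welds).
R_nwt = 0.6 × 70 × 0.2209 × 8 = 74.23 kips (transverse, base value).
(i) R_nwl + R_nwt = 306.2 kips; (ii) 0.85 R_nwl + 1.5 R_nwt = 308.5 kips.
R_n = max = 308.5 kips [governs: (ii)]; R_n/Ω = 154.3 kips.

R_n/Ω ≈ 154 kips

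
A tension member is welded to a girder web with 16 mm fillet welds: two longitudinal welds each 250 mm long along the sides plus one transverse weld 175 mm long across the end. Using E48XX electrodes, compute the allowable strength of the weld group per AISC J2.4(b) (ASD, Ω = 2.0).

E48XX → F_EXX = 480 MPa.
t_e = 0.707 × 16 = 11.31 mm.
R_nwl = 0.6 × 480 × 11.31 × 500 × 10⁻³ = 1629 kN (longitudinal, 2 welds).
R_nwt = 0.6 × 480 × 11.31 × 175 × 10⁻³ = 570.1 kN (transverse, base value).
(i) R_nwl + R_nwt = 2199 kN; (ii) 0.85 R_nwl + 1.5 R_nwt = 2240 kN.
R_n = max = 2240 kN [governs: (ii)]; R_n/Ω = 1120 kN.

R_n/Ω ≈ 1120 kN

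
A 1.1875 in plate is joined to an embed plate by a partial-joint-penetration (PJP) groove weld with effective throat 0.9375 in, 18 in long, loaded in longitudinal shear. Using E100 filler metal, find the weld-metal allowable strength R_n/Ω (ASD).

E100XX → F_EXX = 100 ksi.
Effective throat (given) t_e = 0.9375 in.
A_we = 0.9375 × 18 = 16.88 in².
F_nw = 0.6 F_EXX = 60 ksi.
R_n/Ω = (60 × 16.88) / 2.0 = 506.2 kips.

R_n/Ω ≈ 506 kips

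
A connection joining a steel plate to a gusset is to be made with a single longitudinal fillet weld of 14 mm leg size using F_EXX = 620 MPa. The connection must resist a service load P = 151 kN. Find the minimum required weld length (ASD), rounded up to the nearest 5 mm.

L = 85 mm

Throat t_e = 0.707 × 14 = 9.898 mm.
r_n/Ω = (0.6 × 620 × 9.898) / 2.0 = 1841 N/mm = 1.841 kN/mm.
L_req = P / (r_n/Ω) = 151 / 1.841 = 82.02 mm total.
Round up → use L = 85 mm.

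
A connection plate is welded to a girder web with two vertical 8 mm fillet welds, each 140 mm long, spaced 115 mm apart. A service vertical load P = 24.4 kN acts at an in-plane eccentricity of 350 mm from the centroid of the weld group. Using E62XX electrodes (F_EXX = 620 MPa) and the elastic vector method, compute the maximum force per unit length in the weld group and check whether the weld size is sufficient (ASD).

Total weld length L_w = 280 mm. Treat welds as unit-width lines.
Polar moment about centroid: J = 2[d³/12 + d(b/2)²] = 2[140³/12 + 140×57.5²] = 1383000 mm³.
Direct shear f_v = P/L_w = 24.4×10³ / 280 = 87.14 N/mm (vertical).
Torsion M = P·e = 24.4×10³ × 350 = 8540000 N·mm.
Critical point at (x, y) = (57.5, 70) from centroid. f_tx = M·y/J = 432.2 N/mm; f_ty = M·x/J = 355 N/mm.
Resultant f_max = √[f_tx² + (f_v + f_ty)²] = √[432.2² + (87.14 + 355)²] = 618.3 N/mm.
Capacity per unit length: r_n/Ω = (1/2.0) × 0.6 × 620 × (0.707 × 8) = 1052 N/mm.
618.3 ≤ 1052 → adequate.

f_max ≈ 618 N/mm; adequate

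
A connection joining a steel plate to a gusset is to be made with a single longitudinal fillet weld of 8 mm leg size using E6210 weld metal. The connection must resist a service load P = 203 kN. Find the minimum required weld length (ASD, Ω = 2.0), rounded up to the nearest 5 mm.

E62XX → F_EXX = 620 MPa.
Throat t_e = 0.707 × 8 = 5.656 mm.
r_n/Ω = (0.6 × 620 × 5.656) / 2.0 = 1052 N/mm = 1.052 kN/mm.
L_req = P / (r_n/Ω) = 203 / 1.052 = 193 mm total.
Round up → use L = 195 mm.

L = 195 mm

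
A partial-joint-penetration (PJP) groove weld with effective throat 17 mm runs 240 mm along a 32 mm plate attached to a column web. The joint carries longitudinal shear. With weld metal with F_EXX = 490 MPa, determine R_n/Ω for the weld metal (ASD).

Effective throat (given) t_e = 17 mm.
A_we = 17 × 240 = 4080 mm².
F_nw = 0.6 F_EXX = 294 MPa.
R_n/Ω = (294 × 4080) / 2.0 × 10⁻³ = 599.8 kN.

R_n/Ω ≈ 600 kN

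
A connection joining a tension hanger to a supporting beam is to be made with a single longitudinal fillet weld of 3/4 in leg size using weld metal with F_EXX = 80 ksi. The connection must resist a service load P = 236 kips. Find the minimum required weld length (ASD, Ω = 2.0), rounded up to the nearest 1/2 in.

L = 19 in

Throat t_e = 0.707 × 0.75 = 0.5302 in.
r_n/Ω = (0.6 × 80 × 0.5302) / 2.0 = 12.73 kip/in.
L_req = P / (r_n/Ω) = 236 / 12.73 = 18.54 in total.
Round up → use L = 19 in.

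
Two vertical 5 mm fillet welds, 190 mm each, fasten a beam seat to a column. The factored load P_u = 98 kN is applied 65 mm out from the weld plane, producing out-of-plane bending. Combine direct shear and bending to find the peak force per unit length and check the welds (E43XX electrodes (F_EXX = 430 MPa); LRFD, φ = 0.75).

L_w = 2 × 190 = 380 mm; section modulus (unit throat) S = 2 × L²/6 = 12030 mm².
Direct shear f_v = P/L_w = 98×10³/380 = 257.9 N/mm.
Moment M = P × e = 98×10³ × 65 = 6370000 N·mm; bending f_b = M/S = 529.4 N/mm.
f_max = √(f_v² + f_b²) = √(257.9² + 529.4²) = 588.8 N/mm.
φr_n = 0.75 × 0.6 × 430 × (0.707 × 5) = 684 N/mm → adequate.

f_max ≈ 589 N/mm; adequate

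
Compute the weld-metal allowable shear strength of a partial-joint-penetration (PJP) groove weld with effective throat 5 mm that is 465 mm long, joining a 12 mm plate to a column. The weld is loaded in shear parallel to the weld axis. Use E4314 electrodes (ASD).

E43XX → F_EXX = 430 MPa.
Effective throat (given) t_e = 5 mm.
A_we = 5 × 465 = 2325 mm².
F_nw = 0.6 F_EXX = 258 MPa.
R_n/Ω = (258 × 2325) / 2.0 × 10⁻³ = 299.9 kN.

R_n/Ω ≈ 300 kN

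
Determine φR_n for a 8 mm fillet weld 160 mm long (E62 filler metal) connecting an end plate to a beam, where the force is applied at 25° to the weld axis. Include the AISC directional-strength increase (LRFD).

φR_n ≈ 287 kN

E62XX → F_EXX = 620 MPa.
t_e = 0.707 × 8 = 5.656 mm; A_we = 5.656 × 160 = 905 mm².
Directional factor: 1.0 + 0.5 sin^1.5(25°) = 1.137.
F_nw = 0.6 × 620 × 1.137 = 423.1 MPa.
φR_n = 0.75 × 423.1 × 905 × 10⁻³ = 287.2 kN.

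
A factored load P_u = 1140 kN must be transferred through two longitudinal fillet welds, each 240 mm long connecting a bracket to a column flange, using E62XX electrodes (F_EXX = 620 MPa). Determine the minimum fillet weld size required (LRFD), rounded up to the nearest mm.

w = 13 mm

Total weld length L = 480 mm.
Required throat t_e = P_u / (φ × 0.6 F_EXX × L) = 1140 / (0.75 × 0.6 × 620 × 480 × 10⁻³) = 8.513 mm.
Required leg w = t_e / 0.707 = 12.04 mm → use 13 mm.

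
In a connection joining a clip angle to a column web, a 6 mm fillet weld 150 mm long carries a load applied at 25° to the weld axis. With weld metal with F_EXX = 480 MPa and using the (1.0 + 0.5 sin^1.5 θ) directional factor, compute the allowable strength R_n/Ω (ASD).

R_n/Ω ≈ 104 kN

t_e = 0.707 × 6 = 4.242 mm; A_we = 4.242 × 150 = 636.3 mm².
Directional factor: 1.0 + 0.5 sin^1.5(25°) = 1.137.
F_nw = 0.6 × 480 × 1.137 = 327.6 MPa.
R_n/Ω = (327.6 × 636.3) / 2.0 × 10⁻³ = 104.2 kN.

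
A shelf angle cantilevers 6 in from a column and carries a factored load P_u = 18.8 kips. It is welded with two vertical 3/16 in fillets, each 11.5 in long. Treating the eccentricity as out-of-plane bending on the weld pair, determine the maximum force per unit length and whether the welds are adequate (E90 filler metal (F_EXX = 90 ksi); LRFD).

f_max ≈ 2.69 kip/in; adequate

L_w = 2 × 11.5 = 23 in; section modulus (unit throat) S = 2 × L²/6 = 44.08 in².
Direct shear f_v = P/L_w = 18.8/23 = 0.8174 kip/in.
Moment M = P × e = 18.8 × 6 = 112.8 kip·in; bending f_b = M/S = 2.559 kip/in.
f_max = √(f_v² + f_b²) = √(0.8174² + 2.559²) = 2.686 kip/in.
φr_n = 0.75 × 0.6 × 90 × (0.707 × 0.1875) = 5.369 kip/in → adequate.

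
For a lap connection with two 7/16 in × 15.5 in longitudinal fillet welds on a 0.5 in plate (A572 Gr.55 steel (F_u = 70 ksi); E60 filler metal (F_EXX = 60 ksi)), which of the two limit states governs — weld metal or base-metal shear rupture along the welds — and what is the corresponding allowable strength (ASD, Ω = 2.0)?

t_e = 0.707 × 0.4375 = 0.3093 in; L = 31 in.
Weld metal: R_n/Ω = (1/2.0) × 0.6 × 60 × 0.3093 × 31 = 172.6 kips.
Base metal (shear rupture): R_n/Ω = (1/2.0) × 0.6 × 70 × 0.5 × 31 = 325.5 kips.
Governing: weld metal.

R_n/Ω ≈ 173 kips (weld metal governs)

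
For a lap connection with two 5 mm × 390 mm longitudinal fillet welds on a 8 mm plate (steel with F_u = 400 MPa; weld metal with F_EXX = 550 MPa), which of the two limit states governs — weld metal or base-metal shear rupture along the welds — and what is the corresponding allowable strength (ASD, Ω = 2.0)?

R_n/Ω ≈ 455 kN (weld metal governs)

t_e = 0.707 × 5 = 3.535 mm; L = 780 mm.
Weld metal: R_n/Ω = (1/2.0) × 0.6 × 550 × 3.535 × 780 × 10⁻³ = 455 kN.
Base metal (shear rupture): R_n/Ω = (1/2.0) × 0.6 × 400 × 8 × 780 × 10⁻³ = 748.8 kN.
Governing: weld metal.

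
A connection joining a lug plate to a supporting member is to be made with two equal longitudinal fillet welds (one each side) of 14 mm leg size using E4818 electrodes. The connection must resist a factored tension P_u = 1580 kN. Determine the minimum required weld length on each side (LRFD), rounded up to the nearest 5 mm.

L = 370 mm on each side

E48XX → F_EXX = 480 MPa.
Throat t_e = 0.707 × 14 = 9.898 mm.
φr_n = 0.75 × 0.6 × 480 × 9.898 × 10⁻³ = 2.138 kN/mm.
L_req = P_u / φr_n = 1580 / 2.138 = 739 mm total.
Per side: 739 / 2 = 369.5 mm.
Round up → use L = 370 mm on each side.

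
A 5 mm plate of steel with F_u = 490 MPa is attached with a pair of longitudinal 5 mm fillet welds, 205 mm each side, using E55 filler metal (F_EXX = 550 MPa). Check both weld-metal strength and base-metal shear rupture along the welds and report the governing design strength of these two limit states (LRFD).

t_e = 0.707 × 5 = 3.535 mm; L = 410 mm.
Weld metal: φR_n = 0.75 × 0.6 × 550 × 3.535 × 410 × 10⁻³ = 358.7 kN.
Base metal (shear rupture): φR_n = 0.75 × 0.6 × 490 × 5 × 410 × 10⁻³ = 452 kN.
Governing: weld metal.

φR_n ≈ 359 kN (weld metal governs)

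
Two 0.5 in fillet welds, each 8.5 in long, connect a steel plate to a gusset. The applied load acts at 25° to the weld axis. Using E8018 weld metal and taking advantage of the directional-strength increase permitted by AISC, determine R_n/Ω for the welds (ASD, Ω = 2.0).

E80XX → F_EXX = 80 ksi.
t_e = 0.707 × 0.5 = 0.3535 in; A_we = 0.3535 × 17 = 6.01 in².
Directional factor: 1.0 + 0.5 sin^1.5(25°) = 1.137.
F_nw = 0.6 × 80 × 1.137 = 54.59 ksi.
R_n/Ω = (54.59 × 6.01) / 2.0 = 164 kip.

R_n/Ω ≈ 164 kip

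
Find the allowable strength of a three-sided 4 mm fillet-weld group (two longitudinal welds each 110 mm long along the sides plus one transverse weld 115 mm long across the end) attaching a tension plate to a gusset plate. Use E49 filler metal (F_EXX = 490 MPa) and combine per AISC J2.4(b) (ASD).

t_e = 0.707 × 4 = 2.828 mm.
R_nwl = 0.6 × 490 × 2.828 × 220 × 10⁻³ = 182.9 kN (longitudinal, 2 welds).
R_nwt = 0.6 × 490 × 2.828 × 115 × 10⁻³ = 95.61 kN (transverse, base value).
(i) R_nwl + R_nwt = 278.5 kN; (ii) 0.85 R_nwl + 1.5 R_nwt = 298.9 kN.
R_n = max = 298.9 kN [governs: (ii)]; R_n/Ω = 149.4 kN.

R_n/Ω ≈ 149 kN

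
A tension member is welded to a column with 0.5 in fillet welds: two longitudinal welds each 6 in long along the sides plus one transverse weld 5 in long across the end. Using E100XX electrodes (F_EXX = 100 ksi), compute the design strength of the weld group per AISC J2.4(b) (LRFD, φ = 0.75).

φR_n ≈ 282 kips

t_e = 0.707 × 0.5 = 0.3535 in.
R_nwl = 0.6 × 100 × 0.3535 × 12 = 254.5 kips (longitudinal, 2 welds).
R_nwt = 0.6 × 100 × 0.3535 × 5 = 106 kips (transverse, base value).
(i) R_nwl + R_nwt = 360.6 kips; (ii) 0.85 R_nwl + 1.5 R_nwt = 375.4 kips.
R_n = max = 375.4 kips [governs: (ii)]; φR_n = 281.6 kips.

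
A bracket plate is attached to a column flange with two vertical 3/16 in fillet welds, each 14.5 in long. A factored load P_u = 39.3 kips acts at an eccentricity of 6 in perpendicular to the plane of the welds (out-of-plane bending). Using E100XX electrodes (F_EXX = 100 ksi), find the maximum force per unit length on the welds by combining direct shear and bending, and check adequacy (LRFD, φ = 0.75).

f_max ≈ 3.63 kip/in; adequate

L_w = 2 × 14.5 = 29 in; section modulus (unit throat) S = 2 × L²/6 = 70.08 in².
Direct shear f_v = P/L_w = 39.3/29 = 1.355 kip/in.
Moment M = P × e = 39.3 × 6 = 235.8 kip·in; bending f_b = M/S = 3.365 kip/in.
f_max = √(f_v² + f_b²) = √(1.355² + 3.365²) = 3.627 kip/in.
φr_n = 0.75 × 0.6 × 100 × (0.707 × 0.1875) = 5.965 kip/in → adequate.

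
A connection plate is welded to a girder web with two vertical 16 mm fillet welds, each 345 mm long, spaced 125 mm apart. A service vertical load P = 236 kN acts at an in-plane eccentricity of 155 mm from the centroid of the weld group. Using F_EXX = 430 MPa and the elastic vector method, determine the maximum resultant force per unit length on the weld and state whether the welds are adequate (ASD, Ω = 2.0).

f_max ≈ 881 N/mm; adequate

Total weld length L_w = 690 mm. Treat welds as unit-width lines.
Polar moment about centroid: J = 2[d³/12 + d(b/2)²] = 2[345³/12 + 345×62.5²] = 9539000 mm³.
Direct shear f_v = P/L_w = 236×10³ / 690 = 342 N/mm (vertical).
Torsion M = P·e = 236×10³ × 155 = 36580000 N·mm.
Critical point at (x, y) = (62.5, 172.5) from centroid. f_tx = M·y/J = 661.5 N/mm; f_ty = M·x/J = 239.7 N/mm.
Resultant f_max = √[f_tx² + (f_v + f_ty)²] = √[661.5² + (342 + 239.7)²] = 880.9 N/mm.
Capacity per unit length: r_n/Ω = (1/2.0) × 0.6 × 430 × (0.707 × 16) = 1459 N/mm.
880.9 ≤ 1459 → adequate.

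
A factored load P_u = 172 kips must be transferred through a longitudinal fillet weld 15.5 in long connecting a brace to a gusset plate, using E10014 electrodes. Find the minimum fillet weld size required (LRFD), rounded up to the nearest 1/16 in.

E100XX → F_EXX = 100 ksi.
Total weld length L = 15.5 in.
Required throat t_e = P_u / (φ × 0.6 F_EXX × L) = 172 / (0.75 × 0.6 × 100 × 15.5) = 0.2466 in.
Required leg w = t_e / 0.707 = 0.3488 in → use 3/8 in.

w = 3/8 in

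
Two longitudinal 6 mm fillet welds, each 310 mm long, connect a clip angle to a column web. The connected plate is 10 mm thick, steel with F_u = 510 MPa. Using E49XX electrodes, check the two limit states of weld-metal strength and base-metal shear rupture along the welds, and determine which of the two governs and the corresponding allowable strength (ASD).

R_n/Ω ≈ 387 kN (weld metal governs)

E49XX → F_EXX = 490 MPa.
t_e = 0.707 × 6 = 4.242 mm; L = 620 mm.
Weld metal: R_n/Ω = (1/2.0) × 0.6 × 490 × 4.242 × 620 × 10⁻³ = 386.6 kN.
Base metal (shear rupture): R_n/Ω = (1/2.0) × 0.6 × 510 × 10 × 620 × 10⁻³ = 948.6 kN.
Governing: weld metal.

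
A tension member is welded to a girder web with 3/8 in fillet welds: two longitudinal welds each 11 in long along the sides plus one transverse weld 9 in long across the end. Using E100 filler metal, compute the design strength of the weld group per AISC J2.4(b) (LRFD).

φR_n ≈ 384 kip

E100XX → F_EXX = 100 ksi.
t_e = 0.707 × 0.375 = 0.2651 in.
R_nwl = 0.6 × 100 × 0.2651 × 22 = 350 kip (longitudinal, 2 welds).
R_nwt = 0.6 × 100 × 0.2651 × 9 = 143.2 kip (transverse, base value).
(i) R_nwl + R_nwt = 493.1 kip; (ii) 0.85 R_nwl + 1.5 R_nwt = 512.2 kip.
R_n = max = 512.2 kip [governs: (ii)]; φR_n = 384.2 kip.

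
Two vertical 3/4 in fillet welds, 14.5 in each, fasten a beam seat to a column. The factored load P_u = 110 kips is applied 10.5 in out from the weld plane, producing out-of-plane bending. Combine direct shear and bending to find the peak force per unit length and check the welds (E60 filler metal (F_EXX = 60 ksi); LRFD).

f_max ≈ 16.9 kip/in; NOT adequate

L_w = 2 × 14.5 = 29 in; section modulus (unit throat) S = 2 × L²/6 = 70.08 in².
Direct shear f_v = P/L_w = 110/29 = 3.793 kip/in.
Moment M = P × e = 110 × 10.5 = 1155 kip·in; bending f_b = M/S = 16.48 kip/in.
f_max = √(f_v² + f_b²) = √(3.793² + 16.48²) = 16.91 kip/in.
φr_n = 0.75 × 0.6 × 60 × (0.707 × 0.75) = 14.32 kip/in → NOT adequate.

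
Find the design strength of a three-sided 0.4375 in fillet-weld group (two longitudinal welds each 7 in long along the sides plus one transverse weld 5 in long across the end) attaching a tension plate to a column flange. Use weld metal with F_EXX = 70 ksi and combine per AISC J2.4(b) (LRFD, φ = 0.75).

φR_n ≈ 189 kip

t_e = 0.707 × 0.4375 = 0.3093 in.
R_nwl = 0.6 × 70 × 0.3093 × 14 = 181.9 kip (longitudinal, 2 welds).
R_nwt = 0.6 × 70 × 0.3093 × 5 = 64.96 kip (transverse, base value).
(i) R_nwl + R_nwt = 246.8 kip; (ii) 0.85 R_nwl + 1.5 R_nwt = 252 kip.
R_n = max = 252 kip [governs: (ii)]; φR_n = 189 kip.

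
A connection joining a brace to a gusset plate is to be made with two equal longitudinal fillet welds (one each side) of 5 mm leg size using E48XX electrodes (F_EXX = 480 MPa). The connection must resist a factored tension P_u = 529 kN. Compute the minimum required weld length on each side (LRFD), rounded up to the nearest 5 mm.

Throat t_e = 0.707 × 5 = 3.535 mm.
φr_n = 0.75 × 0.6 × 480 × 3.535 × 10⁻³ = 0.7636 kN/mm.
L_req = P_u / φr_n = 529 / 0.7636 = 692.8 mm total.
Per side: 692.8 / 2 = 346.4 mm.
Round up → use L = 350 mm on each side.

L = 350 mm on each side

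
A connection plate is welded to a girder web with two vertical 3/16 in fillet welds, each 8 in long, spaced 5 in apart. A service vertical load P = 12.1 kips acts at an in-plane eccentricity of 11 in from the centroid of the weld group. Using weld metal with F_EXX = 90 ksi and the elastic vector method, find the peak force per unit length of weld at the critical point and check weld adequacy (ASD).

Total weld length L_w = 16 in. Treat welds as unit-width lines.
Polar moment about centroid: J = 2[d³/12 + d(b/2)²] = 2[8³/12 + 8×2.5²] = 185.3 in³.
Direct shear f_v = P/L_w = 12.1 / 16 = 0.7562 kip/in (vertical).
Torsion M = P·e = 12.1 × 11 = 133.1 kip·in.
Critical point at (x, y) = (2.5, 4) from centroid. f_tx = M·y/J = 2.873 kip/in; f_ty = M·x/J = 1.795 kip/in.
Resultant f_max = √[f_tx² + (f_v + f_ty)²] = √[2.873² + (0.7562 + 1.795)²] = 3.842 kip/in.
Capacity per unit length: r_n/Ω = (1/2.0) × 0.6 × 90 × (0.707 × 0.1875) = 3.579 kip/in.
3.842 > 3.579 → NOT adequate.

f_max ≈ 3.84 kip/in; NOT adequate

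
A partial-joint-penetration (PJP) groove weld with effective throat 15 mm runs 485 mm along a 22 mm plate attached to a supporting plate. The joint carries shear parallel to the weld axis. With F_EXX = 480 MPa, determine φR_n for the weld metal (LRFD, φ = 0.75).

φR_n ≈ 1570 kN

Effective throat (given) t_e = 15 mm.
A_we = 15 × 485 = 7275 mm².
F_nw = 0.6 F_EXX = 288 MPa.
φR_n = 0.75 × 288 × 7275 × 10⁻³ = 1571 kN.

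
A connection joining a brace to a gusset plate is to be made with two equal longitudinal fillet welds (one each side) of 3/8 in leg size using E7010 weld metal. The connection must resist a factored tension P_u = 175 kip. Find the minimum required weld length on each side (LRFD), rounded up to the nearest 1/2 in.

E70XX → F_EXX = 70 ksi.
Throat t_e = 0.707 × 0.375 = 0.2651 in.
φr_n = 0.75 × 0.6 × 70 × 0.2651 = 8.351 kip/in.
L_req = P_u / φr_n = 175 / 8.351 = 20.95 in total.
Per side: 20.95 / 2 = 10.48 in.
Round up → use L = 10.5 in on each side.

L = 10.5 in on each side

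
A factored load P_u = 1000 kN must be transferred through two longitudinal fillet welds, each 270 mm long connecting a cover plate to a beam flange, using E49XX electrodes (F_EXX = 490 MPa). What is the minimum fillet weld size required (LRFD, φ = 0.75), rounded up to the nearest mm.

Total weld length L = 540 mm.
Required throat t_e = P_u / (φ × 0.6 F_EXX × L) = 1000 / (0.75 × 0.6 × 490 × 540 × 10⁻³) = 8.398 mm.
Required leg w = t_e / 0.707 = 11.88 mm → use 12 mm.

w = 12 mm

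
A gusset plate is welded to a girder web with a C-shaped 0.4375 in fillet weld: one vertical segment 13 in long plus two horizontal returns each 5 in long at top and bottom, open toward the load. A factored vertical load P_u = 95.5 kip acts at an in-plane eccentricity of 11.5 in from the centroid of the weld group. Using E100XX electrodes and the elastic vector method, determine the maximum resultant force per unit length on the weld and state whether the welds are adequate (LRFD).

f_max ≈ 15.2 kip/in; NOT adequate

E100XX → F_EXX = 100 ksi.
Total weld length L_w = 23 in. Treat welds as unit-width lines.
Centroid: x̄ = 2×5×2.5 / 23 = 1.087 in from the vertical weld.
Polar moment about centroid: J = I_x + I_y = [13³/12 + 2×5×6.5²] + [13×1.087² + 2(5³/12 + 5×1.413²)] = 661.7 in³.
Direct shear f_v = P/L_w = 95.5 / 23 = 4.152 kip/in (vertical).
Torsion M = P·e = 95.5 × 11.5 = 1098.2 kip·in.
Critical point at (x, y) = (3.913, 6.5) from centroid. f_tx = M·y/J = 10.79 kip/in; f_ty = M·x/J = 6.494 kip/in.
Resultant f_max = √[f_tx² + (f_v + f_ty)²] = √[10.79² + (4.152 + 6.494)²] = 15.16 kip/in.
Capacity per unit length: φr_n = 0.75 × 0.6 × 100 × (0.707 × 0.4375) = 13.92 kip/in.
15.16 > 13.92 → NOT adequate.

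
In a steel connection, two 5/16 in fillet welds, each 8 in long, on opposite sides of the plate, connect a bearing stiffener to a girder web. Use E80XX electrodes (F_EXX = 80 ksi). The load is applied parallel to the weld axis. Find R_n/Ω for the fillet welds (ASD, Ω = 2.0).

R_n/Ω ≈ 84.8 kip

Effective throat t_e = 0.707 × 0.3125 = 0.2209 in.
Total length L = 16 in; A_we = 0.2209 × 16 = 3.535 in².
F_nw = 0.6 F_EXX = 0.6 × 80 = 48 ksi.
R_n = 48 × 3.535 = 169.7 kip; R_n/Ω = 169.7/2.0 = 84.84 kip.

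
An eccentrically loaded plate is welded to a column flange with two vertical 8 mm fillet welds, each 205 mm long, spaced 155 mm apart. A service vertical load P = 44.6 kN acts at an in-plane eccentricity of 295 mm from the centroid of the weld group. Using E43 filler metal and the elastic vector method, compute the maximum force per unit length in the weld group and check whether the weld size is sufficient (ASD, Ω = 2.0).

E43XX → F_EXX = 430 MPa.
Total weld length L_w = 410 mm. Treat welds as unit-width lines.
Polar moment about centroid: J = 2[d³/12 + d(b/2)²] = 2[205³/12 + 205×77.5²] = 3898000 mm³.
Direct shear f_v = P/L_w = 44.6×10³ / 410 = 108.8 N/mm (vertical).
Torsion M = P·e = 44.6×10³ × 295 = 13157000 N·mm.
Critical point at (x, y) = (77.5, 102.5) from centroid. f_tx = M·y/J = 345.9 N/mm; f_ty = M·x/J = 261.6 N/mm.
Resultant f_max = √[f_tx² + (f_v + f_ty)²] = √[345.9² + (108.8 + 261.6)²] = 506.8 N/mm.
Capacity per unit length: r_n/Ω = (1/2.0) × 0.6 × 430 × (0.707 × 8) = 729.6 N/mm.
506.8 ≤ 729.6 → adequate.

f_max ≈ 507 N/mm; adequate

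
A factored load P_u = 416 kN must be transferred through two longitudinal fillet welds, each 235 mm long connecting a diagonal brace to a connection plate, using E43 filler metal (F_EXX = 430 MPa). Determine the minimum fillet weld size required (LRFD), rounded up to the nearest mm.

Total weld length L = 470 mm.
Required throat t_e = P_u / (φ × 0.6 F_EXX × L) = 416 / (0.75 × 0.6 × 430 × 470 × 10⁻³) = 4.574 mm.
Required leg w = t_e / 0.707 = 6.47 mm → use 7 mm.

w = 7 mm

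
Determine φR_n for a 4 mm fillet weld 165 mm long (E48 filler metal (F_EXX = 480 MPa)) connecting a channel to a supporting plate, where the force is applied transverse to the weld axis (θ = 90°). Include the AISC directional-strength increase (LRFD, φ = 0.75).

t_e = 0.707 × 4 = 2.828 mm; A_we = 2.828 × 165 = 466.6 mm².
Directional factor: 1.0 + 0.5 sin^1.5(90°) = 1.5.
F_nw = 0.6 × 480 × 1.5 = 432 MPa.
φR_n = 0.75 × 432 × 466.6 × 10⁻³ = 151.2 kN.

φR_n ≈ 151 kN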